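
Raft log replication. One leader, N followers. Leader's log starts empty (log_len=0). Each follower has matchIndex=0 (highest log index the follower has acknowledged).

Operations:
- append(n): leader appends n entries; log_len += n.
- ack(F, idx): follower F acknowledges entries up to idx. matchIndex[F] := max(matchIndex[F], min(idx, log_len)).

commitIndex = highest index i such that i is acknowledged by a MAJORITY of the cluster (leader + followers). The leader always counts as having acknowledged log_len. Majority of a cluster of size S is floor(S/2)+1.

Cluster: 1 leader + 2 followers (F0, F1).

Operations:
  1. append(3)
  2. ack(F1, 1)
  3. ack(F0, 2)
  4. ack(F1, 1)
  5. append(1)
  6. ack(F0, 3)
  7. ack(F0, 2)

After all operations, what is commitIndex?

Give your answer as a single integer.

Op 1: append 3 -> log_len=3
Op 2: F1 acks idx 1 -> match: F0=0 F1=1; commitIndex=1
Op 3: F0 acks idx 2 -> match: F0=2 F1=1; commitIndex=2
Op 4: F1 acks idx 1 -> match: F0=2 F1=1; commitIndex=2
Op 5: append 1 -> log_len=4
Op 6: F0 acks idx 3 -> match: F0=3 F1=1; commitIndex=3
Op 7: F0 acks idx 2 -> match: F0=3 F1=1; commitIndex=3

Answer: 3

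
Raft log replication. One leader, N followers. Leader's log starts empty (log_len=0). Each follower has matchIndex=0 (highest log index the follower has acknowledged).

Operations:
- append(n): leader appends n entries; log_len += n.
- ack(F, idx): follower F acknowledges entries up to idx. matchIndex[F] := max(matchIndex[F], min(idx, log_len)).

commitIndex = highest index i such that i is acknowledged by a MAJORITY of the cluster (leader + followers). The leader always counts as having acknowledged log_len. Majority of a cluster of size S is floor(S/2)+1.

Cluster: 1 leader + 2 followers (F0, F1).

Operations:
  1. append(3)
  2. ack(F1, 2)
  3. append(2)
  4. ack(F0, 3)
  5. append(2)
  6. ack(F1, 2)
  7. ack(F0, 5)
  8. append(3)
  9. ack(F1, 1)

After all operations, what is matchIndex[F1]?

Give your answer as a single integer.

Answer: 2

Derivation:
Op 1: append 3 -> log_len=3
Op 2: F1 acks idx 2 -> match: F0=0 F1=2; commitIndex=2
Op 3: append 2 -> log_len=5
Op 4: F0 acks idx 3 -> match: F0=3 F1=2; commitIndex=3
Op 5: append 2 -> log_len=7
Op 6: F1 acks idx 2 -> match: F0=3 F1=2; commitIndex=3
Op 7: F0 acks idx 5 -> match: F0=5 F1=2; commitIndex=5
Op 8: append 3 -> log_len=10
Op 9: F1 acks idx 1 -> match: F0=5 F1=2; commitIndex=5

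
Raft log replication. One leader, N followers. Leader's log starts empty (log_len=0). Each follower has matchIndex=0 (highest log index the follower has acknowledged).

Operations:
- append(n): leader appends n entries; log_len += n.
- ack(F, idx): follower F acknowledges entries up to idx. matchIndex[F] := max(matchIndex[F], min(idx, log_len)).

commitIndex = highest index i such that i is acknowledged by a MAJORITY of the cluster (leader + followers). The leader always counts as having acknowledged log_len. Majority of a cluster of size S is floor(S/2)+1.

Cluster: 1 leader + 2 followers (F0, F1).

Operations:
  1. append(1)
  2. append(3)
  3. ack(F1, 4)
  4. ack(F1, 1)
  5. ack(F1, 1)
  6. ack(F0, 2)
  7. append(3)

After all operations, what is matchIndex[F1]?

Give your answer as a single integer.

Op 1: append 1 -> log_len=1
Op 2: append 3 -> log_len=4
Op 3: F1 acks idx 4 -> match: F0=0 F1=4; commitIndex=4
Op 4: F1 acks idx 1 -> match: F0=0 F1=4; commitIndex=4
Op 5: F1 acks idx 1 -> match: F0=0 F1=4; commitIndex=4
Op 6: F0 acks idx 2 -> match: F0=2 F1=4; commitIndex=4
Op 7: append 3 -> log_len=7

Answer: 4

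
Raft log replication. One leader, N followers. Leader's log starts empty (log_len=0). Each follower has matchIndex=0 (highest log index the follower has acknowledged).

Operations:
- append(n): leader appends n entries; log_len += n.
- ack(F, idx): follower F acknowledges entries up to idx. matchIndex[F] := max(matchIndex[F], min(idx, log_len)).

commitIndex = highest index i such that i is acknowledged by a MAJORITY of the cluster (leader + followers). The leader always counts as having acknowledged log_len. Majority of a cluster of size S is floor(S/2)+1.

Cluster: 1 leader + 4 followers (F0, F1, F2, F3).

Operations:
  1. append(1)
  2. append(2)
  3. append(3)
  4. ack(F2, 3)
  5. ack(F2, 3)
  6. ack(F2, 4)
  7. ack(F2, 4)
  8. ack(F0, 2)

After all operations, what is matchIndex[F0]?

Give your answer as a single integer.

Answer: 2

Derivation:
Op 1: append 1 -> log_len=1
Op 2: append 2 -> log_len=3
Op 3: append 3 -> log_len=6
Op 4: F2 acks idx 3 -> match: F0=0 F1=0 F2=3 F3=0; commitIndex=0
Op 5: F2 acks idx 3 -> match: F0=0 F1=0 F2=3 F3=0; commitIndex=0
Op 6: F2 acks idx 4 -> match: F0=0 F1=0 F2=4 F3=0; commitIndex=0
Op 7: F2 acks idx 4 -> match: F0=0 F1=0 F2=4 F3=0; commitIndex=0
Op 8: F0 acks idx 2 -> match: F0=2 F1=0 F2=4 F3=0; commitIndex=2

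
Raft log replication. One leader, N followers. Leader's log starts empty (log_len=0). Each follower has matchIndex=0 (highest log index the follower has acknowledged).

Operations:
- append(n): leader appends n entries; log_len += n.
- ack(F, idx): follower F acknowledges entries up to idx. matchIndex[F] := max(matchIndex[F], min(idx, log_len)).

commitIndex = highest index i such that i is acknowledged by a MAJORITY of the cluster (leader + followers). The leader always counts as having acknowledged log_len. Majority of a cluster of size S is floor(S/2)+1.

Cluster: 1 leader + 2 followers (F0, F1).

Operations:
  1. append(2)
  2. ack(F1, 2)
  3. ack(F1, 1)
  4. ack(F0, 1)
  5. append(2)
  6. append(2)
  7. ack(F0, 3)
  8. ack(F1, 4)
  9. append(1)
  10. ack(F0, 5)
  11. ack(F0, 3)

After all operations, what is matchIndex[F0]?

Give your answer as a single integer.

Op 1: append 2 -> log_len=2
Op 2: F1 acks idx 2 -> match: F0=0 F1=2; commitIndex=2
Op 3: F1 acks idx 1 -> match: F0=0 F1=2; commitIndex=2
Op 4: F0 acks idx 1 -> match: F0=1 F1=2; commitIndex=2
Op 5: append 2 -> log_len=4
Op 6: append 2 -> log_len=6
Op 7: F0 acks idx 3 -> match: F0=3 F1=2; commitIndex=3
Op 8: F1 acks idx 4 -> match: F0=3 F1=4; commitIndex=4
Op 9: append 1 -> log_len=7
Op 10: F0 acks idx 5 -> match: F0=5 F1=4; commitIndex=5
Op 11: F0 acks idx 3 -> match: F0=5 F1=4; commitIndex=5

Answer: 5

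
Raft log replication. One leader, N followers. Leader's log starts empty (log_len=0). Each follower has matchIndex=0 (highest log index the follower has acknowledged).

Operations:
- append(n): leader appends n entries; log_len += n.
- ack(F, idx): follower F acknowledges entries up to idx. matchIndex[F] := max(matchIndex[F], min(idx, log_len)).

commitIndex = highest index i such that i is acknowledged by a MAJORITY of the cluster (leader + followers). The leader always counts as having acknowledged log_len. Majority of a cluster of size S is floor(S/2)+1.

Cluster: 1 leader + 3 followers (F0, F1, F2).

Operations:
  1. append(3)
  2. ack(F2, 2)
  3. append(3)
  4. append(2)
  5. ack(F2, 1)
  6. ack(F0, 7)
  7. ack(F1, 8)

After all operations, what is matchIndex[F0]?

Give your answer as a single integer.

Answer: 7

Derivation:
Op 1: append 3 -> log_len=3
Op 2: F2 acks idx 2 -> match: F0=0 F1=0 F2=2; commitIndex=0
Op 3: append 3 -> log_len=6
Op 4: append 2 -> log_len=8
Op 5: F2 acks idx 1 -> match: F0=0 F1=0 F2=2; commitIndex=0
Op 6: F0 acks idx 7 -> match: F0=7 F1=0 F2=2; commitIndex=2
Op 7: F1 acks idx 8 -> match: F0=7 F1=8 F2=2; commitIndex=7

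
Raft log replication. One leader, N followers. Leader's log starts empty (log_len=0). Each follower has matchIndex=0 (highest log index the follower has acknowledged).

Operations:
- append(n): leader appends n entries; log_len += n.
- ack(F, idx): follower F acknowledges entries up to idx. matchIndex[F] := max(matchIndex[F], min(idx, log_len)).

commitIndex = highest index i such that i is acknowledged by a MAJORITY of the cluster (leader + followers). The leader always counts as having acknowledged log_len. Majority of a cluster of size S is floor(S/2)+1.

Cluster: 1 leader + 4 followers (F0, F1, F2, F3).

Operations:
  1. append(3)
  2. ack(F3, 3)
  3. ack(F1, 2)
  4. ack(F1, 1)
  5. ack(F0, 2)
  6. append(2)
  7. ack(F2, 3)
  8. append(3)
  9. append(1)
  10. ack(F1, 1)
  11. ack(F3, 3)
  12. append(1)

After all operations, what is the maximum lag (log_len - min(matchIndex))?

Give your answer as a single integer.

Answer: 8

Derivation:
Op 1: append 3 -> log_len=3
Op 2: F3 acks idx 3 -> match: F0=0 F1=0 F2=0 F3=3; commitIndex=0
Op 3: F1 acks idx 2 -> match: F0=0 F1=2 F2=0 F3=3; commitIndex=2
Op 4: F1 acks idx 1 -> match: F0=0 F1=2 F2=0 F3=3; commitIndex=2
Op 5: F0 acks idx 2 -> match: F0=2 F1=2 F2=0 F3=3; commitIndex=2
Op 6: append 2 -> log_len=5
Op 7: F2 acks idx 3 -> match: F0=2 F1=2 F2=3 F3=3; commitIndex=3
Op 8: append 3 -> log_len=8
Op 9: append 1 -> log_len=9
Op 10: F1 acks idx 1 -> match: F0=2 F1=2 F2=3 F3=3; commitIndex=3
Op 11: F3 acks idx 3 -> match: F0=2 F1=2 F2=3 F3=3; commitIndex=3
Op 12: append 1 -> log_len=10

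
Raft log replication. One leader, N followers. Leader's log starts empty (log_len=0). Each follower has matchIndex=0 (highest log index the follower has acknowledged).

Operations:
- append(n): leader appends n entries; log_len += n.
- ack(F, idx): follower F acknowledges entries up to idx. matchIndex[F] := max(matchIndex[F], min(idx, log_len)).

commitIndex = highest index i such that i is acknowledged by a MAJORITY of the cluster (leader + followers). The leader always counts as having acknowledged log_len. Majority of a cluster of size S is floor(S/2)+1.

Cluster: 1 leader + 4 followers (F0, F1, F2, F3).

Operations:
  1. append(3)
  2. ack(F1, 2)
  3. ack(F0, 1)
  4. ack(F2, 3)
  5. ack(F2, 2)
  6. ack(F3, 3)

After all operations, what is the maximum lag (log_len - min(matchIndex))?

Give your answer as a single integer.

Answer: 2

Derivation:
Op 1: append 3 -> log_len=3
Op 2: F1 acks idx 2 -> match: F0=0 F1=2 F2=0 F3=0; commitIndex=0
Op 3: F0 acks idx 1 -> match: F0=1 F1=2 F2=0 F3=0; commitIndex=1
Op 4: F2 acks idx 3 -> match: F0=1 F1=2 F2=3 F3=0; commitIndex=2
Op 5: F2 acks idx 2 -> match: F0=1 F1=2 F2=3 F3=0; commitIndex=2
Op 6: F3 acks idx 3 -> match: F0=1 F1=2 F2=3 F3=3; commitIndex=3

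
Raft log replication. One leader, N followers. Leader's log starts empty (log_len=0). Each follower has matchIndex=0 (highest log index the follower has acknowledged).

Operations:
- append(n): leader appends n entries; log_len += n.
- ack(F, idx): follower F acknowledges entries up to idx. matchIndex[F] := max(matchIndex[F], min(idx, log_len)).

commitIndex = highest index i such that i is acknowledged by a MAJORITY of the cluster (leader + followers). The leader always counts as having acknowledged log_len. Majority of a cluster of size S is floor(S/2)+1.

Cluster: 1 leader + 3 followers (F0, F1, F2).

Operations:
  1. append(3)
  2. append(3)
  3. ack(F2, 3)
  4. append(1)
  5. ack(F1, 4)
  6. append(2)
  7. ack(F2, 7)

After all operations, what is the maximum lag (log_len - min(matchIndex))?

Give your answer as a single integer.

Op 1: append 3 -> log_len=3
Op 2: append 3 -> log_len=6
Op 3: F2 acks idx 3 -> match: F0=0 F1=0 F2=3; commitIndex=0
Op 4: append 1 -> log_len=7
Op 5: F1 acks idx 4 -> match: F0=0 F1=4 F2=3; commitIndex=3
Op 6: append 2 -> log_len=9
Op 7: F2 acks idx 7 -> match: F0=0 F1=4 F2=7; commitIndex=4

Answer: 9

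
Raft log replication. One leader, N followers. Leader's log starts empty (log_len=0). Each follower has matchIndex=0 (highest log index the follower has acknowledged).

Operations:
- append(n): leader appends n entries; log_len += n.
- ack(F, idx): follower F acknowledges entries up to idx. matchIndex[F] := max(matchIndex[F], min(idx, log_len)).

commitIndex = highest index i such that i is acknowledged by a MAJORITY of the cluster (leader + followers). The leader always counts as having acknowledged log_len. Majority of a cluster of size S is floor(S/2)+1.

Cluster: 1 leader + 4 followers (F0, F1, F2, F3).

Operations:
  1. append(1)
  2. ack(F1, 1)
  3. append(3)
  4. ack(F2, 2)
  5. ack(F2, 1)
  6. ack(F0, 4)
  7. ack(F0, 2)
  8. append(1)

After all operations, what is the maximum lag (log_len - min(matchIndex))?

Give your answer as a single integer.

Answer: 5

Derivation:
Op 1: append 1 -> log_len=1
Op 2: F1 acks idx 1 -> match: F0=0 F1=1 F2=0 F3=0; commitIndex=0
Op 3: append 3 -> log_len=4
Op 4: F2 acks idx 2 -> match: F0=0 F1=1 F2=2 F3=0; commitIndex=1
Op 5: F2 acks idx 1 -> match: F0=0 F1=1 F2=2 F3=0; commitIndex=1
Op 6: F0 acks idx 4 -> match: F0=4 F1=1 F2=2 F3=0; commitIndex=2
Op 7: F0 acks idx 2 -> match: F0=4 F1=1 F2=2 F3=0; commitIndex=2
Op 8: append 1 -> log_len=5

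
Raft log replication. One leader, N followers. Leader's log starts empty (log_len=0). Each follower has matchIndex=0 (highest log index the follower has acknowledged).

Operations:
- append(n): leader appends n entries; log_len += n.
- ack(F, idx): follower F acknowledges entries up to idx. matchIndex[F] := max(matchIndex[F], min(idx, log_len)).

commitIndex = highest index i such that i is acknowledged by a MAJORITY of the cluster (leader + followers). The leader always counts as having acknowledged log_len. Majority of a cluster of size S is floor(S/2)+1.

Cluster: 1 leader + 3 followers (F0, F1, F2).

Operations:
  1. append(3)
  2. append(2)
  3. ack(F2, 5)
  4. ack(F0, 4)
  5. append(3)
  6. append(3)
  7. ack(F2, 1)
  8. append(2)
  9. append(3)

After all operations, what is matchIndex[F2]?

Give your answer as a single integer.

Op 1: append 3 -> log_len=3
Op 2: append 2 -> log_len=5
Op 3: F2 acks idx 5 -> match: F0=0 F1=0 F2=5; commitIndex=0
Op 4: F0 acks idx 4 -> match: F0=4 F1=0 F2=5; commitIndex=4
Op 5: append 3 -> log_len=8
Op 6: append 3 -> log_len=11
Op 7: F2 acks idx 1 -> match: F0=4 F1=0 F2=5; commitIndex=4
Op 8: append 2 -> log_len=13
Op 9: append 3 -> log_len=16

Answer: 5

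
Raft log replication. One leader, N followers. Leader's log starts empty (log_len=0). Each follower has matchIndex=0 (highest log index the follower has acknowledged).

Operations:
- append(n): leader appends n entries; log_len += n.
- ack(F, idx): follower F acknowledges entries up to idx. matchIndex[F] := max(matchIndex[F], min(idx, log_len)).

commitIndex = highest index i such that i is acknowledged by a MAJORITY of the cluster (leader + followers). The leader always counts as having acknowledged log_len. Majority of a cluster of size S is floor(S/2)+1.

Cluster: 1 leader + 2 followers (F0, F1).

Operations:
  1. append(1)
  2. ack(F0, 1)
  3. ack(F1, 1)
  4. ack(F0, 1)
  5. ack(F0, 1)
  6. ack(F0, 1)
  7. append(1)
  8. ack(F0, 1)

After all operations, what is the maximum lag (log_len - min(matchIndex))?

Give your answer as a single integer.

Answer: 1

Derivation:
Op 1: append 1 -> log_len=1
Op 2: F0 acks idx 1 -> match: F0=1 F1=0; commitIndex=1
Op 3: F1 acks idx 1 -> match: F0=1 F1=1; commitIndex=1
Op 4: F0 acks idx 1 -> match: F0=1 F1=1; commitIndex=1
Op 5: F0 acks idx 1 -> match: F0=1 F1=1; commitIndex=1
Op 6: F0 acks idx 1 -> match: F0=1 F1=1; commitIndex=1
Op 7: append 1 -> log_len=2
Op 8: F0 acks idx 1 -> match: F0=1 F1=1; commitIndex=1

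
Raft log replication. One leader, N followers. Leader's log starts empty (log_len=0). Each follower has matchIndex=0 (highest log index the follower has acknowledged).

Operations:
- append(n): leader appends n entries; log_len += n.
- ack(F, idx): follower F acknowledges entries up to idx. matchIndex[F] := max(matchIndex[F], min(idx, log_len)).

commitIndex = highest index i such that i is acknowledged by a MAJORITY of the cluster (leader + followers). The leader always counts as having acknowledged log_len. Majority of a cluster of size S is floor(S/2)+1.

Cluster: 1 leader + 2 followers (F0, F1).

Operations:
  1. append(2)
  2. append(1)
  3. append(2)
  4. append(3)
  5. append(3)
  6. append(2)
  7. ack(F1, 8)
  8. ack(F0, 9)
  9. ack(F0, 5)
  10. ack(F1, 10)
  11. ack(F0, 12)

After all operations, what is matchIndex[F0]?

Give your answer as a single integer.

Answer: 12

Derivation:
Op 1: append 2 -> log_len=2
Op 2: append 1 -> log_len=3
Op 3: append 2 -> log_len=5
Op 4: append 3 -> log_len=8
Op 5: append 3 -> log_len=11
Op 6: append 2 -> log_len=13
Op 7: F1 acks idx 8 -> match: F0=0 F1=8; commitIndex=8
Op 8: F0 acks idx 9 -> match: F0=9 F1=8; commitIndex=9
Op 9: F0 acks idx 5 -> match: F0=9 F1=8; commitIndex=9
Op 10: F1 acks idx 10 -> match: F0=9 F1=10; commitIndex=10
Op 11: F0 acks idx 12 -> match: F0=12 F1=10; commitIndex=12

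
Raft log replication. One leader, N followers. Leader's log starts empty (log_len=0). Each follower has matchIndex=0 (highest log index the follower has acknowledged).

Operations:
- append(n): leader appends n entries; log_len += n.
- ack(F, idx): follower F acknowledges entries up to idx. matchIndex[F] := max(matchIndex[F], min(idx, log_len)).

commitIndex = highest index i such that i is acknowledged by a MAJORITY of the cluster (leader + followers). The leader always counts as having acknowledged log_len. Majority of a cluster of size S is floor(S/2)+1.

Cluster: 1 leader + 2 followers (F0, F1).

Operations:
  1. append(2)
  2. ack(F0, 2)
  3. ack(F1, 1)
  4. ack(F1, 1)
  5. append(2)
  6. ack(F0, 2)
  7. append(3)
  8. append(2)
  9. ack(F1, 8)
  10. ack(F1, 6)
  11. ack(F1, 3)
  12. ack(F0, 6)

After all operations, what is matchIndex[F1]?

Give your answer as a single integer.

Op 1: append 2 -> log_len=2
Op 2: F0 acks idx 2 -> match: F0=2 F1=0; commitIndex=2
Op 3: F1 acks idx 1 -> match: F0=2 F1=1; commitIndex=2
Op 4: F1 acks idx 1 -> match: F0=2 F1=1; commitIndex=2
Op 5: append 2 -> log_len=4
Op 6: F0 acks idx 2 -> match: F0=2 F1=1; commitIndex=2
Op 7: append 3 -> log_len=7
Op 8: append 2 -> log_len=9
Op 9: F1 acks idx 8 -> match: F0=2 F1=8; commitIndex=8
Op 10: F1 acks idx 6 -> match: F0=2 F1=8; commitIndex=8
Op 11: F1 acks idx 3 -> match: F0=2 F1=8; commitIndex=8
Op 12: F0 acks idx 6 -> match: F0=6 F1=8; commitIndex=8

Answer: 8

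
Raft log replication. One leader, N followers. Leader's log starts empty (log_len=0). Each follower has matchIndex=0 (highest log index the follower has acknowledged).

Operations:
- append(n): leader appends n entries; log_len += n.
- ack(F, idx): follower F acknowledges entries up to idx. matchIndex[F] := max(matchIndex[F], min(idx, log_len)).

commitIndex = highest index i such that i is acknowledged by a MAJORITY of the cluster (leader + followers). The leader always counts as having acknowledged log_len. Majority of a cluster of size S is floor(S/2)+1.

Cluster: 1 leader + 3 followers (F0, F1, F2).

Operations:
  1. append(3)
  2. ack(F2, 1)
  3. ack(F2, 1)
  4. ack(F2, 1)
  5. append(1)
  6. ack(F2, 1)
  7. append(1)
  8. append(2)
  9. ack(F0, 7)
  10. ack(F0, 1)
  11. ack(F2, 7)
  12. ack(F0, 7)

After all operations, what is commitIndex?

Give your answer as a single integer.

Op 1: append 3 -> log_len=3
Op 2: F2 acks idx 1 -> match: F0=0 F1=0 F2=1; commitIndex=0
Op 3: F2 acks idx 1 -> match: F0=0 F1=0 F2=1; commitIndex=0
Op 4: F2 acks idx 1 -> match: F0=0 F1=0 F2=1; commitIndex=0
Op 5: append 1 -> log_len=4
Op 6: F2 acks idx 1 -> match: F0=0 F1=0 F2=1; commitIndex=0
Op 7: append 1 -> log_len=5
Op 8: append 2 -> log_len=7
Op 9: F0 acks idx 7 -> match: F0=7 F1=0 F2=1; commitIndex=1
Op 10: F0 acks idx 1 -> match: F0=7 F1=0 F2=1; commitIndex=1
Op 11: F2 acks idx 7 -> match: F0=7 F1=0 F2=7; commitIndex=7
Op 12: F0 acks idx 7 -> match: F0=7 F1=0 F2=7; commitIndex=7

Answer: 7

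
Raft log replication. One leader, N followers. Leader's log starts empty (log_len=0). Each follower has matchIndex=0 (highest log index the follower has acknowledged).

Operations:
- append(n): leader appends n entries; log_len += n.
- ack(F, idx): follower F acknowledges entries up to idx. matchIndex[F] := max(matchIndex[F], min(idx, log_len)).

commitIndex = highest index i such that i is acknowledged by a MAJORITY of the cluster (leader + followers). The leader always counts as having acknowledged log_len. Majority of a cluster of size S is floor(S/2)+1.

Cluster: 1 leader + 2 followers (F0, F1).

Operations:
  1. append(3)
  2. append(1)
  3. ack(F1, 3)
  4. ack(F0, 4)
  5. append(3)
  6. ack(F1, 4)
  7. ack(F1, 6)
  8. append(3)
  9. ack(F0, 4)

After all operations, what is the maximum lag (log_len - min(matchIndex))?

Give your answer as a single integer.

Answer: 6

Derivation:
Op 1: append 3 -> log_len=3
Op 2: append 1 -> log_len=4
Op 3: F1 acks idx 3 -> match: F0=0 F1=3; commitIndex=3
Op 4: F0 acks idx 4 -> match: F0=4 F1=3; commitIndex=4
Op 5: append 3 -> log_len=7
Op 6: F1 acks idx 4 -> match: F0=4 F1=4; commitIndex=4
Op 7: F1 acks idx 6 -> match: F0=4 F1=6; commitIndex=6
Op 8: append 3 -> log_len=10
Op 9: F0 acks idx 4 -> match: F0=4 F1=6; commitIndex=6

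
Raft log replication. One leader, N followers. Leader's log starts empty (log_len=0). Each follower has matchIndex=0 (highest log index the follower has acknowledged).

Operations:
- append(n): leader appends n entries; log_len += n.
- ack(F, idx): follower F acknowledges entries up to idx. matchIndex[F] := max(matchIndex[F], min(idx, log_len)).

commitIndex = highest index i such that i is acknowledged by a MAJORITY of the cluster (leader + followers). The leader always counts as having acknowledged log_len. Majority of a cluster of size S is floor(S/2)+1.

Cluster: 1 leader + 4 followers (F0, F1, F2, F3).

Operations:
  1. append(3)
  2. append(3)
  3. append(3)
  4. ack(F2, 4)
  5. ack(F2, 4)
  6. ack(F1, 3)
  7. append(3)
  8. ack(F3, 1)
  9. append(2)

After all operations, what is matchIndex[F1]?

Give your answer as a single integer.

Op 1: append 3 -> log_len=3
Op 2: append 3 -> log_len=6
Op 3: append 3 -> log_len=9
Op 4: F2 acks idx 4 -> match: F0=0 F1=0 F2=4 F3=0; commitIndex=0
Op 5: F2 acks idx 4 -> match: F0=0 F1=0 F2=4 F3=0; commitIndex=0
Op 6: F1 acks idx 3 -> match: F0=0 F1=3 F2=4 F3=0; commitIndex=3
Op 7: append 3 -> log_len=12
Op 8: F3 acks idx 1 -> match: F0=0 F1=3 F2=4 F3=1; commitIndex=3
Op 9: append 2 -> log_len=14

Answer: 3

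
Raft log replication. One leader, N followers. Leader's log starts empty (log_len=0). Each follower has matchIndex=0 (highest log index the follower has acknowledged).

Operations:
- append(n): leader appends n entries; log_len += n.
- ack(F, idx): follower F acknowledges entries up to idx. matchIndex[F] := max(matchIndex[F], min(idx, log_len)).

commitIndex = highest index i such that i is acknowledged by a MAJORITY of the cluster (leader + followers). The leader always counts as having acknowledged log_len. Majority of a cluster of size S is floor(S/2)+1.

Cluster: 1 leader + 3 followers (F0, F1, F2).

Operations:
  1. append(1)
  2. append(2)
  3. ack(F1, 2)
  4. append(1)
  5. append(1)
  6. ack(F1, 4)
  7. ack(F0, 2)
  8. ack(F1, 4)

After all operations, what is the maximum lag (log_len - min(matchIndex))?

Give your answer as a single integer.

Op 1: append 1 -> log_len=1
Op 2: append 2 -> log_len=3
Op 3: F1 acks idx 2 -> match: F0=0 F1=2 F2=0; commitIndex=0
Op 4: append 1 -> log_len=4
Op 5: append 1 -> log_len=5
Op 6: F1 acks idx 4 -> match: F0=0 F1=4 F2=0; commitIndex=0
Op 7: F0 acks idx 2 -> match: F0=2 F1=4 F2=0; commitIndex=2
Op 8: F1 acks idx 4 -> match: F0=2 F1=4 F2=0; commitIndex=2

Answer: 5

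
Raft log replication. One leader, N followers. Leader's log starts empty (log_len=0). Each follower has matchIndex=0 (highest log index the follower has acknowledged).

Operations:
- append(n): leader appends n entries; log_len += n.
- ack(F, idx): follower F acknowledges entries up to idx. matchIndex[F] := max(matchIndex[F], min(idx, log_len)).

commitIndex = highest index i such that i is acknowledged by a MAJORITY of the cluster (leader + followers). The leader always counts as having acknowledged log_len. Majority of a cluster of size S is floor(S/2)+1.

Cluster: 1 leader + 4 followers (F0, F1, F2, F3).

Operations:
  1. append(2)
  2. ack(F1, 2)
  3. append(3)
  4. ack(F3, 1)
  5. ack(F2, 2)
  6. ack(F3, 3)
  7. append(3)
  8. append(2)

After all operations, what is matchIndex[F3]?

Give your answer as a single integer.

Answer: 3

Derivation:
Op 1: append 2 -> log_len=2
Op 2: F1 acks idx 2 -> match: F0=0 F1=2 F2=0 F3=0; commitIndex=0
Op 3: append 3 -> log_len=5
Op 4: F3 acks idx 1 -> match: F0=0 F1=2 F2=0 F3=1; commitIndex=1
Op 5: F2 acks idx 2 -> match: F0=0 F1=2 F2=2 F3=1; commitIndex=2
Op 6: F3 acks idx 3 -> match: F0=0 F1=2 F2=2 F3=3; commitIndex=2
Op 7: append 3 -> log_len=8
Op 8: append 2 -> log_len=10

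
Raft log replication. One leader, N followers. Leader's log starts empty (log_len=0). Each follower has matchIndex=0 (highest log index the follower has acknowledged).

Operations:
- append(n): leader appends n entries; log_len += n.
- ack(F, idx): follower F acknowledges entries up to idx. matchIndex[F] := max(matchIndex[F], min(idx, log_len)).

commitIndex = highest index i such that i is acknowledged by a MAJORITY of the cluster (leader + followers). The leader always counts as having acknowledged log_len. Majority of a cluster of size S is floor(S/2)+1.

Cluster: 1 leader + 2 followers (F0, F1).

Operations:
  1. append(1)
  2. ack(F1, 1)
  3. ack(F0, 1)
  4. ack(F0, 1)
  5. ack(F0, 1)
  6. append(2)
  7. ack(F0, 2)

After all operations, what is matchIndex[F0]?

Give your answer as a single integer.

Answer: 2

Derivation:
Op 1: append 1 -> log_len=1
Op 2: F1 acks idx 1 -> match: F0=0 F1=1; commitIndex=1
Op 3: F0 acks idx 1 -> match: F0=1 F1=1; commitIndex=1
Op 4: F0 acks idx 1 -> match: F0=1 F1=1; commitIndex=1
Op 5: F0 acks idx 1 -> match: F0=1 F1=1; commitIndex=1
Op 6: append 2 -> log_len=3
Op 7: F0 acks idx 2 -> match: F0=2 F1=1; commitIndex=2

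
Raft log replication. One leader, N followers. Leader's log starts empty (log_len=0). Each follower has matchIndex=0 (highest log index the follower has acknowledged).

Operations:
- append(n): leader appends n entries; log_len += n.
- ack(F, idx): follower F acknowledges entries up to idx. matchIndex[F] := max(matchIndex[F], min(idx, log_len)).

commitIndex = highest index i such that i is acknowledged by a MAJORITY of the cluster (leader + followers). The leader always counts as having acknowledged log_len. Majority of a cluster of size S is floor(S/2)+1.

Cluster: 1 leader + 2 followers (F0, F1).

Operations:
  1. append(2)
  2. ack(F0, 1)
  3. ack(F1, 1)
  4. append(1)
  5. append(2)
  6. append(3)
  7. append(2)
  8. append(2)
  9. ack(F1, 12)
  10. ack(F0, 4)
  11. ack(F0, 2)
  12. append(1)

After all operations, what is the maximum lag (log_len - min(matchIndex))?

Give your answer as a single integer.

Answer: 9

Derivation:
Op 1: append 2 -> log_len=2
Op 2: F0 acks idx 1 -> match: F0=1 F1=0; commitIndex=1
Op 3: F1 acks idx 1 -> match: F0=1 F1=1; commitIndex=1
Op 4: append 1 -> log_len=3
Op 5: append 2 -> log_len=5
Op 6: append 3 -> log_len=8
Op 7: append 2 -> log_len=10
Op 8: append 2 -> log_len=12
Op 9: F1 acks idx 12 -> match: F0=1 F1=12; commitIndex=12
Op 10: F0 acks idx 4 -> match: F0=4 F1=12; commitIndex=12
Op 11: F0 acks idx 2 -> match: F0=4 F1=12; commitIndex=12
Op 12: append 1 -> log_len=13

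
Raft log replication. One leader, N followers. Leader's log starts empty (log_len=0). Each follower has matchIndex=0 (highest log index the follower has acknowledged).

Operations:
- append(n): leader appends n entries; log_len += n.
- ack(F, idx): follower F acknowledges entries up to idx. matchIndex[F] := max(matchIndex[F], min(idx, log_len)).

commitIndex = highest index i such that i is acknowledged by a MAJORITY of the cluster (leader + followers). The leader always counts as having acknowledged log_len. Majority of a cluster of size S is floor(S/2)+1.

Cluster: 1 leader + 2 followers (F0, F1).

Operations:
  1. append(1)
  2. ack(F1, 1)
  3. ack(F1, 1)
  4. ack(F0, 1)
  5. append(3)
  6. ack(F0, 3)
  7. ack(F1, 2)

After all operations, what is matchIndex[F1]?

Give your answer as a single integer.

Answer: 2

Derivation:
Op 1: append 1 -> log_len=1
Op 2: F1 acks idx 1 -> match: F0=0 F1=1; commitIndex=1
Op 3: F1 acks idx 1 -> match: F0=0 F1=1; commitIndex=1
Op 4: F0 acks idx 1 -> match: F0=1 F1=1; commitIndex=1
Op 5: append 3 -> log_len=4
Op 6: F0 acks idx 3 -> match: F0=3 F1=1; commitIndex=3
Op 7: F1 acks idx 2 -> match: F0=3 F1=2; commitIndex=3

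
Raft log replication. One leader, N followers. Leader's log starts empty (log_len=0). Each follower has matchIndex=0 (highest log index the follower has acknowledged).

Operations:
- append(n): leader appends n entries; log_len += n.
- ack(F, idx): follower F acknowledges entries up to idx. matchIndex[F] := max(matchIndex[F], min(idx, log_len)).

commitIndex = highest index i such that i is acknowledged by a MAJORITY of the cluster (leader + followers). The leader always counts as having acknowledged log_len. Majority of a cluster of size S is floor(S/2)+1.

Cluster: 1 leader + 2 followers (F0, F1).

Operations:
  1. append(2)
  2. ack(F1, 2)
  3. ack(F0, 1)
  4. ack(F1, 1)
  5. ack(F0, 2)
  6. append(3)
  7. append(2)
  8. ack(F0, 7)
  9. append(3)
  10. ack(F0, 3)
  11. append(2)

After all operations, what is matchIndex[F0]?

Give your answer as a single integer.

Op 1: append 2 -> log_len=2
Op 2: F1 acks idx 2 -> match: F0=0 F1=2; commitIndex=2
Op 3: F0 acks idx 1 -> match: F0=1 F1=2; commitIndex=2
Op 4: F1 acks idx 1 -> match: F0=1 F1=2; commitIndex=2
Op 5: F0 acks idx 2 -> match: F0=2 F1=2; commitIndex=2
Op 6: append 3 -> log_len=5
Op 7: append 2 -> log_len=7
Op 8: F0 acks idx 7 -> match: F0=7 F1=2; commitIndex=7
Op 9: append 3 -> log_len=10
Op 10: F0 acks idx 3 -> match: F0=7 F1=2; commitIndex=7
Op 11: append 2 -> log_len=12

Answer: 7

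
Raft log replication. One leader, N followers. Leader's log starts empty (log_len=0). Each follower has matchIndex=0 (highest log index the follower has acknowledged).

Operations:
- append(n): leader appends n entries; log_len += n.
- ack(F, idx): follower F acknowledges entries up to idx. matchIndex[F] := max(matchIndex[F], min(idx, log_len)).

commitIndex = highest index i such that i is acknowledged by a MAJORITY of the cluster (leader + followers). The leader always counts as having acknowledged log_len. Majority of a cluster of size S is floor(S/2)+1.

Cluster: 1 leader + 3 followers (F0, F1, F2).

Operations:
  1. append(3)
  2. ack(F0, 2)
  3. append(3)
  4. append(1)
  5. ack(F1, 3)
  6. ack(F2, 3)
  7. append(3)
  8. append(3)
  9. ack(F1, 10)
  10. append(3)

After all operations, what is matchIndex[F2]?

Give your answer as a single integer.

Answer: 3

Derivation:
Op 1: append 3 -> log_len=3
Op 2: F0 acks idx 2 -> match: F0=2 F1=0 F2=0; commitIndex=0
Op 3: append 3 -> log_len=6
Op 4: append 1 -> log_len=7
Op 5: F1 acks idx 3 -> match: F0=2 F1=3 F2=0; commitIndex=2
Op 6: F2 acks idx 3 -> match: F0=2 F1=3 F2=3; commitIndex=3
Op 7: append 3 -> log_len=10
Op 8: append 3 -> log_len=13
Op 9: F1 acks idx 10 -> match: F0=2 F1=10 F2=3; commitIndex=3
Op 10: append 3 -> log_len=16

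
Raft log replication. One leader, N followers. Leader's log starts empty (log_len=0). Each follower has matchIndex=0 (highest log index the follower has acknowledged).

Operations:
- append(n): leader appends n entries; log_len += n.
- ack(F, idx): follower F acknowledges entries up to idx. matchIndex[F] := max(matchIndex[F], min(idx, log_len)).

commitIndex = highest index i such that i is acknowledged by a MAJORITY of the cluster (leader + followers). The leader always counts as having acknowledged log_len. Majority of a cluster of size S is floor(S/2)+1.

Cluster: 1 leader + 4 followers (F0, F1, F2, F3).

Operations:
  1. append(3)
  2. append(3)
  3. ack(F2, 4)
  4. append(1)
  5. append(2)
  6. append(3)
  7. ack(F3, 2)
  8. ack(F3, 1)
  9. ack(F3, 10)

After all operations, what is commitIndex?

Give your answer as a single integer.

Op 1: append 3 -> log_len=3
Op 2: append 3 -> log_len=6
Op 3: F2 acks idx 4 -> match: F0=0 F1=0 F2=4 F3=0; commitIndex=0
Op 4: append 1 -> log_len=7
Op 5: append 2 -> log_len=9
Op 6: append 3 -> log_len=12
Op 7: F3 acks idx 2 -> match: F0=0 F1=0 F2=4 F3=2; commitIndex=2
Op 8: F3 acks idx 1 -> match: F0=0 F1=0 F2=4 F3=2; commitIndex=2
Op 9: F3 acks idx 10 -> match: F0=0 F1=0 F2=4 F3=10; commitIndex=4

Answer: 4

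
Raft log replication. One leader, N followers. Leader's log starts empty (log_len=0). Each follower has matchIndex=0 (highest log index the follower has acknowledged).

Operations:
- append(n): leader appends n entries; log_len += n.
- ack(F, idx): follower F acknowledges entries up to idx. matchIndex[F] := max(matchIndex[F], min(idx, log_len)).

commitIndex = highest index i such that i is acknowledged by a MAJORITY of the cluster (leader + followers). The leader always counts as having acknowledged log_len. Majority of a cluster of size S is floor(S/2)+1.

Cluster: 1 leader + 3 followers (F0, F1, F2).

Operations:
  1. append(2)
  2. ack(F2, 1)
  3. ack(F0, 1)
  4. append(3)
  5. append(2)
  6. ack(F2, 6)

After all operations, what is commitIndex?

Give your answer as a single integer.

Op 1: append 2 -> log_len=2
Op 2: F2 acks idx 1 -> match: F0=0 F1=0 F2=1; commitIndex=0
Op 3: F0 acks idx 1 -> match: F0=1 F1=0 F2=1; commitIndex=1
Op 4: append 3 -> log_len=5
Op 5: append 2 -> log_len=7
Op 6: F2 acks idx 6 -> match: F0=1 F1=0 F2=6; commitIndex=1

Answer: 1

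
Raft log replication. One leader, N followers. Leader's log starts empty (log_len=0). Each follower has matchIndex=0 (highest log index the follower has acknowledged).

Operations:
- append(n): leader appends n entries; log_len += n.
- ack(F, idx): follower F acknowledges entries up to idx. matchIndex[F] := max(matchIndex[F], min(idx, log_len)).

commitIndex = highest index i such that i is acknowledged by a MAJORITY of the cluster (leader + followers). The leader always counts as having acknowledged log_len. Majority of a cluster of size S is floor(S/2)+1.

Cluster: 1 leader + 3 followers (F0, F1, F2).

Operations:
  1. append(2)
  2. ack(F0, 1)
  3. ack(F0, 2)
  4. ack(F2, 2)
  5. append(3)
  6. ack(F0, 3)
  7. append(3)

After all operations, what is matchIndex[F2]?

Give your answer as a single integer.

Answer: 2

Derivation:
Op 1: append 2 -> log_len=2
Op 2: F0 acks idx 1 -> match: F0=1 F1=0 F2=0; commitIndex=0
Op 3: F0 acks idx 2 -> match: F0=2 F1=0 F2=0; commitIndex=0
Op 4: F2 acks idx 2 -> match: F0=2 F1=0 F2=2; commitIndex=2
Op 5: append 3 -> log_len=5
Op 6: F0 acks idx 3 -> match: F0=3 F1=0 F2=2; commitIndex=2
Op 7: append 3 -> log_len=8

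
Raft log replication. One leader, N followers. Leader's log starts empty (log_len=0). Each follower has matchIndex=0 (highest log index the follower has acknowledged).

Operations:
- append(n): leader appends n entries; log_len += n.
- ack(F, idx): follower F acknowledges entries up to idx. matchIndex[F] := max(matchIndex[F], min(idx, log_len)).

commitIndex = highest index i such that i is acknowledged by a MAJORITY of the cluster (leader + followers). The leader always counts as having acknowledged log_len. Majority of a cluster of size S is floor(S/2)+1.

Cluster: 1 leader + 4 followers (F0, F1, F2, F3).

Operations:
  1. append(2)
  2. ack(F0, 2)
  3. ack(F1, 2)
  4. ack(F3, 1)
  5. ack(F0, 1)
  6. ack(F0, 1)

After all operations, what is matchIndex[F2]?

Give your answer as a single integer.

Op 1: append 2 -> log_len=2
Op 2: F0 acks idx 2 -> match: F0=2 F1=0 F2=0 F3=0; commitIndex=0
Op 3: F1 acks idx 2 -> match: F0=2 F1=2 F2=0 F3=0; commitIndex=2
Op 4: F3 acks idx 1 -> match: F0=2 F1=2 F2=0 F3=1; commitIndex=2
Op 5: F0 acks idx 1 -> match: F0=2 F1=2 F2=0 F3=1; commitIndex=2
Op 6: F0 acks idx 1 -> match: F0=2 F1=2 F2=0 F3=1; commitIndex=2

Answer: 0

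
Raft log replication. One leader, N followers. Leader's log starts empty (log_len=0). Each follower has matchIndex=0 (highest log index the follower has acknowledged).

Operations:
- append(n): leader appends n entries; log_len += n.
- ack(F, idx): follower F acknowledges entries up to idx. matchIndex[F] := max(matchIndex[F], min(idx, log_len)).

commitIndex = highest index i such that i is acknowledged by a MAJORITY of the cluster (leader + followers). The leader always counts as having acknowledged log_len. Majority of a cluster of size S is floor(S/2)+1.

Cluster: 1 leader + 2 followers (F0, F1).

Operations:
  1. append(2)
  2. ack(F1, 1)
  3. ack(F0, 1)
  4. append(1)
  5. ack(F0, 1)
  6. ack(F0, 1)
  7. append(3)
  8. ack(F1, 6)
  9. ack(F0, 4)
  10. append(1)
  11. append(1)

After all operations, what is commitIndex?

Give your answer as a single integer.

Answer: 6

Derivation:
Op 1: append 2 -> log_len=2
Op 2: F1 acks idx 1 -> match: F0=0 F1=1; commitIndex=1
Op 3: F0 acks idx 1 -> match: F0=1 F1=1; commitIndex=1
Op 4: append 1 -> log_len=3
Op 5: F0 acks idx 1 -> match: F0=1 F1=1; commitIndex=1
Op 6: F0 acks idx 1 -> match: F0=1 F1=1; commitIndex=1
Op 7: append 3 -> log_len=6
Op 8: F1 acks idx 6 -> match: F0=1 F1=6; commitIndex=6
Op 9: F0 acks idx 4 -> match: F0=4 F1=6; commitIndex=6
Op 10: append 1 -> log_len=7
Op 11: append 1 -> log_len=8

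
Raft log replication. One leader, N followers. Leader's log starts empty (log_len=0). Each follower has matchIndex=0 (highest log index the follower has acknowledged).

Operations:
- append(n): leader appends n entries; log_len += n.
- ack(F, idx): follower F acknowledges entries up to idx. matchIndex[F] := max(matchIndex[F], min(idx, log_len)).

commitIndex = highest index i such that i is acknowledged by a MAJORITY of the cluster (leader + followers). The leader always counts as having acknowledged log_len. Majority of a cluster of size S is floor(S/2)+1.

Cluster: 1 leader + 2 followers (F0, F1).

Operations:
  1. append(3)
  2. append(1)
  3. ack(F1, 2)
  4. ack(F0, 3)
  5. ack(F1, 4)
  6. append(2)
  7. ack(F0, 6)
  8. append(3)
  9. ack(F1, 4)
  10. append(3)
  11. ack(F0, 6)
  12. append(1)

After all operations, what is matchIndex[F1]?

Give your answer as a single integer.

Answer: 4

Derivation:
Op 1: append 3 -> log_len=3
Op 2: append 1 -> log_len=4
Op 3: F1 acks idx 2 -> match: F0=0 F1=2; commitIndex=2
Op 4: F0 acks idx 3 -> match: F0=3 F1=2; commitIndex=3
Op 5: F1 acks idx 4 -> match: F0=3 F1=4; commitIndex=4
Op 6: append 2 -> log_len=6
Op 7: F0 acks idx 6 -> match: F0=6 F1=4; commitIndex=6
Op 8: append 3 -> log_len=9
Op 9: F1 acks idx 4 -> match: F0=6 F1=4; commitIndex=6
Op 10: append 3 -> log_len=12
Op 11: F0 acks idx 6 -> match: F0=6 F1=4; commitIndex=6
Op 12: append 1 -> log_len=13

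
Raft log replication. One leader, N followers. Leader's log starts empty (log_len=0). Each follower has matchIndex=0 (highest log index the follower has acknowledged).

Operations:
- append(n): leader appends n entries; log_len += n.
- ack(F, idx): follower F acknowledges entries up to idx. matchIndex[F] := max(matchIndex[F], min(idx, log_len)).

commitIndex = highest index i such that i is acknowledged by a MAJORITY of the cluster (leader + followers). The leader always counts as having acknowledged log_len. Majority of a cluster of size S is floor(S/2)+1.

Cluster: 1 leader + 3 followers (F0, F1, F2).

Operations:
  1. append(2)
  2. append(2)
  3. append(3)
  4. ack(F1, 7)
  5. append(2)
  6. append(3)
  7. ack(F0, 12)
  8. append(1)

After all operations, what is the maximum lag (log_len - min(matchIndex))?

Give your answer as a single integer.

Op 1: append 2 -> log_len=2
Op 2: append 2 -> log_len=4
Op 3: append 3 -> log_len=7
Op 4: F1 acks idx 7 -> match: F0=0 F1=7 F2=0; commitIndex=0
Op 5: append 2 -> log_len=9
Op 6: append 3 -> log_len=12
Op 7: F0 acks idx 12 -> match: F0=12 F1=7 F2=0; commitIndex=7
Op 8: append 1 -> log_len=13

Answer: 13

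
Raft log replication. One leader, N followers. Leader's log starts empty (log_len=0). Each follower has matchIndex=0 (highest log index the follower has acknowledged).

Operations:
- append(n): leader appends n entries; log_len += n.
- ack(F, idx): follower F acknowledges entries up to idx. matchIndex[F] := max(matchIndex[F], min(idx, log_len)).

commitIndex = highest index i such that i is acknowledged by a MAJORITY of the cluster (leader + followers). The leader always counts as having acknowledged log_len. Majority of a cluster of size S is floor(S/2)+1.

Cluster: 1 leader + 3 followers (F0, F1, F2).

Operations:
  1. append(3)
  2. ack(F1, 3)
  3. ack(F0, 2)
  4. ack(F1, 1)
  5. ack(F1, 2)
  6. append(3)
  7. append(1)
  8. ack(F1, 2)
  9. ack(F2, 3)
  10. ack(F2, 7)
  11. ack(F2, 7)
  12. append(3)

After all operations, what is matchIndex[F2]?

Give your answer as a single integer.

Answer: 7

Derivation:
Op 1: append 3 -> log_len=3
Op 2: F1 acks idx 3 -> match: F0=0 F1=3 F2=0; commitIndex=0
Op 3: F0 acks idx 2 -> match: F0=2 F1=3 F2=0; commitIndex=2
Op 4: F1 acks idx 1 -> match: F0=2 F1=3 F2=0; commitIndex=2
Op 5: F1 acks idx 2 -> match: F0=2 F1=3 F2=0; commitIndex=2
Op 6: append 3 -> log_len=6
Op 7: append 1 -> log_len=7
Op 8: F1 acks idx 2 -> match: F0=2 F1=3 F2=0; commitIndex=2
Op 9: F2 acks idx 3 -> match: F0=2 F1=3 F2=3; commitIndex=3
Op 10: F2 acks idx 7 -> match: F0=2 F1=3 F2=7; commitIndex=3
Op 11: F2 acks idx 7 -> match: F0=2 F1=3 F2=7; commitIndex=3
Op 12: append 3 -> log_len=10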